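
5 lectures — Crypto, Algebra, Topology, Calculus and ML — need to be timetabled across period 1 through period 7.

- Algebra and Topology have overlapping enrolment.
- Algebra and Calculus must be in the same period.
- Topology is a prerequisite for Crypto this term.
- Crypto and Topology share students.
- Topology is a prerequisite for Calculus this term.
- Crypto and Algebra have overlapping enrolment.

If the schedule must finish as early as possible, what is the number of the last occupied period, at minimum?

period 3

The precedence chain requires at least 2 distinct periods.
Could 2 periods be enough, i.e. nothing placed later than period 2? No: Calculus must come after Topology (at period 1 or later) → {period 2}; Topology must come before Calculus (at period 2 or earlier) → {period 1}; Crypto must come after Topology (at period 1 or later) → {period 2}; Algebra must be in the same period as Calculus (in {period 2}) → {period 2}; Algebra can't share with Crypto (period 2) → nothing is left.
So 2 periods is not enough.
3 works (last occupied period: period 3): for example Calculus -> period 3; Algebra -> period 3; Crypto -> period 2; Topology -> period 1; ML -> period 1.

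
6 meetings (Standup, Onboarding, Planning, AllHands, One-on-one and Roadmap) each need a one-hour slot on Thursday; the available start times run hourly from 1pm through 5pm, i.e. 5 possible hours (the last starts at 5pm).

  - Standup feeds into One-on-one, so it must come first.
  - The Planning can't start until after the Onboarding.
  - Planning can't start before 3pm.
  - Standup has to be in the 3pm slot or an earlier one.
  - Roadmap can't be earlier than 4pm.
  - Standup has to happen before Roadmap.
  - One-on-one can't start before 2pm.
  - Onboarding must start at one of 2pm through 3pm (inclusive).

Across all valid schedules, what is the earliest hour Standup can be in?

1pm

Standup's own window allows nothing later than 3pm.
Standup at 1pm is achievable: Planning=3pm, Roadmap=4pm, One-on-one=2pm, Onboarding=2pm, AllHands=1pm, Standup=1pm.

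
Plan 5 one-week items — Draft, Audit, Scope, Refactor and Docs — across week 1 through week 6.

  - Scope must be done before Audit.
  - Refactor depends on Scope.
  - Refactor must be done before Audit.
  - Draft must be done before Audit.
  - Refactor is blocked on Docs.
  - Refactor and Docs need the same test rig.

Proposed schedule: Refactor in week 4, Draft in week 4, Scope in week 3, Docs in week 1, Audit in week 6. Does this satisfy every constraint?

Scope must be done before Audit — holds.
Draft must be done before Audit — holds.
Refactor depends on Scope — holds.
Refactor is blocked on Docs — holds.
Refactor and Docs need the same test rig — holds.
Refactor must be done before Audit — holds.

Yes, all constraints hold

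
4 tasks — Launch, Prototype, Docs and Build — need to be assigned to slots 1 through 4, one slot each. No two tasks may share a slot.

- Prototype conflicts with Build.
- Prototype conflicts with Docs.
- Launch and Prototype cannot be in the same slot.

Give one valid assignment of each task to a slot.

Launch in 1; Prototype in 2; Docs in 3; Build in 4

Checking: Prototype(2) != Build(4); Launch(1) != Prototype(2); Prototype(2) != Docs(3); max 1 per slot (cap 1).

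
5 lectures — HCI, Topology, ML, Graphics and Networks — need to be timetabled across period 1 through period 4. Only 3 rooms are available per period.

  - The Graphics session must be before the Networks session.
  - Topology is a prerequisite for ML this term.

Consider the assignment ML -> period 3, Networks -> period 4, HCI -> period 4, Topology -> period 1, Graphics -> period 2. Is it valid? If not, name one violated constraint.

Topology is a prerequisite for ML this term — holds.
Only 3 rooms are available per period — holds.
The Graphics session must be before the Networks session — holds.

Yes, all constraints hold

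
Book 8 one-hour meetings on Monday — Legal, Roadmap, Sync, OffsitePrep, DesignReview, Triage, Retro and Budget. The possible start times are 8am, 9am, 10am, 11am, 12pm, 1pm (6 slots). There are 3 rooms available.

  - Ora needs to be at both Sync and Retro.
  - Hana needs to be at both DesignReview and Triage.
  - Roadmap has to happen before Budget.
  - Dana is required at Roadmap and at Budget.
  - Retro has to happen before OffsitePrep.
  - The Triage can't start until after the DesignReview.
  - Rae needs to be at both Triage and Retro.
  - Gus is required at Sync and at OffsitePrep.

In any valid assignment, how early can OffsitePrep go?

9am

Precedence pushes OffsitePrep to at least 9am.
OffsitePrep at 9am is achievable: DesignReview in 8am, OffsitePrep in 9am, Legal in 10am, Sync in 10am, Budget in 9am, Roadmap in 8am, Triage in 9am, Retro in 8am.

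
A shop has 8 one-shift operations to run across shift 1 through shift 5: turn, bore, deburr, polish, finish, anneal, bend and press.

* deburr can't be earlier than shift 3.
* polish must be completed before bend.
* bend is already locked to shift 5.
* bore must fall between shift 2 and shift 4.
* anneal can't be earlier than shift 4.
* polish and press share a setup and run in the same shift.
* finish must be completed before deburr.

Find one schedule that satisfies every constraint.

polish=shift 1, press=shift 1, bore=shift 2, anneal=shift 4, finish=shift 1, deburr=shift 3, turn=shift 1, bend=shift 5

Checking: polish(shift 1) before bend(shift 5); finish(shift 1) before deburr(shift 3); polish = press = shift 1; anneal=shift 4 in [shift 4,shift 5]; deburr=shift 3 in [shift 3,shift 5]; bore=shift 2 in [shift 2,shift 4]; bend=shift 5 in [shift 5,shift 5].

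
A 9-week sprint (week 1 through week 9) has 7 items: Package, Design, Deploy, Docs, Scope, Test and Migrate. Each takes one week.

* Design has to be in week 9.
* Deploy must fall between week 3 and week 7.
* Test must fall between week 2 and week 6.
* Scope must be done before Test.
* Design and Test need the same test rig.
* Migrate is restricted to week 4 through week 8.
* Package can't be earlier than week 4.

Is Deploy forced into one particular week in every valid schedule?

Deploy can be week 3 (e.g. Test in week 2; Deploy in week 3; Package in week 4; Docs in week 1; Design in week 9; Scope in week 1; Migrate in week 4) or week 4 (e.g. Deploy=week 4; Docs=week 1; Design=week 9; Test=week 2; Migrate=week 4; Scope=week 1; Package=week 4).

No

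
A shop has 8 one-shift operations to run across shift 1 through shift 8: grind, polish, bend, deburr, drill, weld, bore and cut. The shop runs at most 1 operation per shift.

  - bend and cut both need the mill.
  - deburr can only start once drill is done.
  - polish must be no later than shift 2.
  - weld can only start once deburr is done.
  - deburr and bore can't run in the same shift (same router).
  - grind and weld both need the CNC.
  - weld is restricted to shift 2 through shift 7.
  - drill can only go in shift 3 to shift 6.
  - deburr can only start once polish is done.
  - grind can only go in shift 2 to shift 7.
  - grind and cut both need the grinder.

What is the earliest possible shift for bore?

shift 1

bore at shift 1 is achievable: bore -> shift 1, cut -> shift 8, deburr -> shift 4, weld -> shift 5, drill -> shift 3, bend -> shift 7, grind -> shift 6, polish -> shift 2.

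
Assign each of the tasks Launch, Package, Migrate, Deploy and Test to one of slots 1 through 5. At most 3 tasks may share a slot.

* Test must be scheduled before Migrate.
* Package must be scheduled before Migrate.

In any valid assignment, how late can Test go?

4

Downstream work caps Test at 4.
Test at 4 is achievable: Deploy -> 1; Migrate -> 5; Test -> 4; Launch -> 1; Package -> 1.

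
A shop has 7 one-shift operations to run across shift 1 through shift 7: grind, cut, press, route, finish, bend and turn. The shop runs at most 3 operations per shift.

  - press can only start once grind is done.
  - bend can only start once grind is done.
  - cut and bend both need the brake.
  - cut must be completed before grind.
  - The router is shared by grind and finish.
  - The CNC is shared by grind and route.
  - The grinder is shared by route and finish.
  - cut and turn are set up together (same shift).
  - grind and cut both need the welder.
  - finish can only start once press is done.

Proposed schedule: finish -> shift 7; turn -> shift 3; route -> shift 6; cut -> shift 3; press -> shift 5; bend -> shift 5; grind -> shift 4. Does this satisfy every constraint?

The CNC is shared by grind and route — holds.
cut and turn are set up together (same shift) — holds.
cut and bend both need the brake — holds.
The grinder is shared by route and finish — holds.
The router is shared by grind and finish — holds.
cut must be completed before grind — holds.
grind and cut both need the welder — holds.
The shop runs at most 3 operations per shift — holds.
press can only start once grind is done — holds.
bend can only start once grind is done — holds.
finish can only start once press is done — holds.

Valid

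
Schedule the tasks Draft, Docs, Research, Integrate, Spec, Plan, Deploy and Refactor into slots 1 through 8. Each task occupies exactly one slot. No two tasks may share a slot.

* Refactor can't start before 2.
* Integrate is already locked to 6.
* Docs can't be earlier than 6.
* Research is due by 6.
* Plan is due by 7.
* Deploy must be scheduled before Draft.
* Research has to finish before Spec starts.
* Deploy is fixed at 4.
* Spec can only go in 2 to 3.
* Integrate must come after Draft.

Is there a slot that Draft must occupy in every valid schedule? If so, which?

5

Deploy is fixed at 4 and must come before Draft, so Draft is at least 5.
Integrate is fixed at 6 and must come after Draft, so Draft is at most 5.
So Draft must be 5.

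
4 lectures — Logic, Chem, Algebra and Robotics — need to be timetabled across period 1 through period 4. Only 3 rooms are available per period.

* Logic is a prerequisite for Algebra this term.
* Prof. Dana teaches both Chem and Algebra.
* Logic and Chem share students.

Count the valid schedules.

48

Splitting on Logic: it can be period 1 (24), period 2 (16), period 3 (8). Listing each branch's schedules as (Chem, Algebra, Robotics) by period number:
Logic=period 1: (2,3,1) (2,3,2) (2,3,3) (2,3,4) (2,4,1) (2,4,2) (2,4,3) (2,4,4) (3,2,1) (3,2,2) (3,2,3) (3,2,4) (3,4,1) (3,4,2) (3,4,3) (3,4,4) (4,2,1) (4,2,2) (4,2,3) (4,2,4) (4,3,1) (4,3,2) (4,3,3) (4,3,4) — 24.
Logic=period 2: (1,3,1) (1,3,2) (1,3,3) (1,3,4) (1,4,1) (1,4,2) (1,4,3) (1,4,4) (3,4,1) (3,4,2) (3,4,3) (3,4,4) (4,3,1) (4,3,2) (4,3,3) (4,3,4) — 16.
Logic=period 3: (1,4,1) (1,4,2) (1,4,3) (1,4,4) (2,4,1) (2,4,2) (2,4,3) (2,4,4) — 8.
Summing: 24 + 16 + 8 = 48.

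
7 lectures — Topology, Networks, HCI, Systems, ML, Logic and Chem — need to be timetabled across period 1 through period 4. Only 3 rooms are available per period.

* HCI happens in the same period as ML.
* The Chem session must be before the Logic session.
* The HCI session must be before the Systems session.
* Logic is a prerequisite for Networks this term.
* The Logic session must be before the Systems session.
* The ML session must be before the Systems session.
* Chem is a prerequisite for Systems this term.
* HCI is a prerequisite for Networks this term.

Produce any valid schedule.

Logic=period 2; HCI=period 1; Networks=period 3; Systems=period 3; ML=period 1; Chem=period 1; Topology=period 2

Checking: Chem(period 1) before Logic(period 2); Chem(period 1) before Systems(period 3); HCI(period 1) before Systems(period 3); Logic(period 2) before Networks(period 3); ML(period 1) before Systems(period 3); Logic(period 2) before Systems(period 3); HCI(period 1) before Networks(period 3); HCI = ML = period 1; max 3 per period (cap 3).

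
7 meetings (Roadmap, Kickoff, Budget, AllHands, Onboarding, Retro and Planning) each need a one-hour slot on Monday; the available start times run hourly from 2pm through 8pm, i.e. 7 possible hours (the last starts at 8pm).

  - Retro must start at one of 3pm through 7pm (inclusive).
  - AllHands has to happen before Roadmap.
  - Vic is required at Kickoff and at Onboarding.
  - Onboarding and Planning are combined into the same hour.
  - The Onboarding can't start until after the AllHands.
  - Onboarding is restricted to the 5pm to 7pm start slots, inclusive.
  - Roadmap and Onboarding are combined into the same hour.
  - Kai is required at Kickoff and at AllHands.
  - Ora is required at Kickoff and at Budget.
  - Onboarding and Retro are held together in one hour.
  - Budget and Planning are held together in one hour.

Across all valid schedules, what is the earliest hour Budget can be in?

Budget must be in the same hour as Onboarding, which can't be before 5pm, so Budget is at least 5pm; Budget must be in the same hour as Onboarding, which can't be after 7pm, so Budget is at most 7pm.
Budget at 5pm is achievable: Retro=5pm, Kickoff=3pm, Budget=5pm, Planning=5pm, Roadmap=5pm, Onboarding=5pm, AllHands=2pm.

5pm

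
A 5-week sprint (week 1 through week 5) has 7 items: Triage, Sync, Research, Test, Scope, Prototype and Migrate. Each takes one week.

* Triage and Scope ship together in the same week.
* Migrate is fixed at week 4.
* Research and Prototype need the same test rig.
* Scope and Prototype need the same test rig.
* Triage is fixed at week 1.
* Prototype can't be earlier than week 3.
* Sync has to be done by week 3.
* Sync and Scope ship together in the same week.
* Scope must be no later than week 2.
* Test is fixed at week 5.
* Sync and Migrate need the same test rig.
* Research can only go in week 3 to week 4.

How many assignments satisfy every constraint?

Enumerating: Scope in week 1; Triage in week 1; Prototype in week 4; Sync in week 1; Test in week 5; Migrate in week 4; Research in week 3 | Scope=week 1; Test=week 5; Triage=week 1; Research=week 3; Migrate=week 4; Prototype=week 5; Sync=week 1 | Sync -> week 1, Scope -> week 1, Triage -> week 1, Prototype -> week 3, Research -> week 4, Migrate -> week 4, Test -> week 5 | Research in week 4; Prototype in week 5; Scope in week 1; Triage in week 1; Migrate in week 4; Sync in week 1; Test in week 5.

4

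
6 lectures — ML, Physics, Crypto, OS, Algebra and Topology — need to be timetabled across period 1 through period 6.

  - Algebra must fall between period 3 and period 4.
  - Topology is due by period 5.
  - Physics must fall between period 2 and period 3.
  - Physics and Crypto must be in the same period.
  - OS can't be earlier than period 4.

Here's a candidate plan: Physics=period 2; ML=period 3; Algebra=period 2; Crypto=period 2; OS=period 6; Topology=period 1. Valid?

Physics must fall between period 2 and period 3 — holds.
Physics and Crypto must be in the same period — holds.
OS can't be earlier than period 4 — holds.
Topology is due by period 5 — holds.
Algebra must fall between period 3 and period 4 — violated.

Invalid. Algebra must fall between period 3 and period 4.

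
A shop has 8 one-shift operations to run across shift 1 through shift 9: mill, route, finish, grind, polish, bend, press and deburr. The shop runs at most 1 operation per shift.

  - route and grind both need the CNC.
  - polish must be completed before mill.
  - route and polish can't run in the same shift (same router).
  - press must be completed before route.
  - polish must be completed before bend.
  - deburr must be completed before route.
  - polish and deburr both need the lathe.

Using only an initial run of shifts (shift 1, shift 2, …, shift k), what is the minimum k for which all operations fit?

8 shifts

The precedence chain requires at least 2 distinct shifts.
With at most 1 per shift and 8 operations, at least 8 shifts are needed.
8 works (last occupied shift: shift 8): for example deburr in shift 2; press in shift 1; finish in shift 7; route in shift 3; mill in shift 5; grind in shift 8; bend in shift 6; polish in shift 4.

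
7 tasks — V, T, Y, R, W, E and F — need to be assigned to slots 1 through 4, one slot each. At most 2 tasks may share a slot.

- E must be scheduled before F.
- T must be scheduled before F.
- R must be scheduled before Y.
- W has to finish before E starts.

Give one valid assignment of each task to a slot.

E in 2; R in 2; T in 1; V in 4; F in 3; W in 1; Y in 3

Checking: T(1) before F(3); E(2) before F(3); R(2) before Y(3); W(1) before E(2); max 2 per slot (cap 2).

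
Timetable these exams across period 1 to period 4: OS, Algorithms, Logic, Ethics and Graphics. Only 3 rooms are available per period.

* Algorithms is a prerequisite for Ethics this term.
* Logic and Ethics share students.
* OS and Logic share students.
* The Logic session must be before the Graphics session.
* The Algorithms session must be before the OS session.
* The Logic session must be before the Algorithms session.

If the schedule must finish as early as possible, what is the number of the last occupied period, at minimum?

period 3

The precedence chain requires at least 3 distinct periods.
With at most 3 per period and 5 exams, at least 2 periods are needed.
3 works (last occupied period: period 3): for example Ethics -> period 3; OS -> period 3; Graphics -> period 2; Algorithms -> period 2; Logic -> period 1.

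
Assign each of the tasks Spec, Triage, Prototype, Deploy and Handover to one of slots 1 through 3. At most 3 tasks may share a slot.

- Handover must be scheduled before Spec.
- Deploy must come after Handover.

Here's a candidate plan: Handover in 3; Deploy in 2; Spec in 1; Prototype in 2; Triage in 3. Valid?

Invalid. Handover must be scheduled before Spec.

Handover must be scheduled before Spec — violated.
At most 3 tasks may share a slot — holds.
Deploy must come after Handover — violated.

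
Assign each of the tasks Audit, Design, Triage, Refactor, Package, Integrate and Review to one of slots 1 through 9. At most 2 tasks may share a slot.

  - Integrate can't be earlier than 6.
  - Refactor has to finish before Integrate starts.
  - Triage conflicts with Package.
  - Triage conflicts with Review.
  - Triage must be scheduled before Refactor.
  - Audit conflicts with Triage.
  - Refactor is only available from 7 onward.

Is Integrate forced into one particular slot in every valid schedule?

Integrate can be 8 (e.g. Package in 2; Review in 3; Refactor in 7; Audit in 2; Design in 1; Triage in 1; Integrate in 8) or 9 (e.g. Review=3, Package=2, Audit=2, Design=1, Integrate=9, Refactor=7, Triage=1).

No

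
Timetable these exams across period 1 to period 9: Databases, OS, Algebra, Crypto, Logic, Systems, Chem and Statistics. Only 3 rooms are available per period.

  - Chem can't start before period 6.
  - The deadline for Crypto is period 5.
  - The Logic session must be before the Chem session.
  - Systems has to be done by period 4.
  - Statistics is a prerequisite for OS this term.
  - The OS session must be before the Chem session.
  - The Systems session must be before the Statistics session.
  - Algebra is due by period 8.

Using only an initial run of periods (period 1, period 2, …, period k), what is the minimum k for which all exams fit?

6

The precedence chain requires at least 4 distinct periods.
With at most 3 per period and 8 exams, at least 3 periods are needed.
Chem can't be placed before period 6, so the schedule must run through at least period 6.
6 works (last occupied period: period 6): for example Chem in period 6; Systems in period 1; Logic in period 1; OS in period 3; Algebra in period 2; Databases in period 2; Statistics in period 2; Crypto in period 1.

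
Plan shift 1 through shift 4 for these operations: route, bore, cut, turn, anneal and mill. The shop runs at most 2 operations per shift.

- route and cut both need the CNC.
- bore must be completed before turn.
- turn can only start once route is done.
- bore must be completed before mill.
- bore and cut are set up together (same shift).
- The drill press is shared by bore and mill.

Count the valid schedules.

39

Splitting on route: it can be shift 1 (12), shift 2 (16), shift 3 (11). Listing each branch's schedules as (bore, cut, turn, anneal, mill) by shift number:
route=shift 1: (2,2,3,1,3) (2,2,3,1,4) (2,2,3,3,4) (2,2,3,4,3) (2,2,3,4,4) (2,2,4,1,3) (2,2,4,1,4) (2,2,4,3,3) (2,2,4,3,4) (2,2,4,4,3) (3,3,4,1,4) (3,3,4,2,4) — 12.
route=shift 2: (1,1,3,2,3) (1,1,3,2,4) (1,1,3,3,2) (1,1,3,3,4) (1,1,3,4,2) (1,1,3,4,3) (1,1,3,4,4) (1,1,4,2,3) (1,1,4,2,4) (1,1,4,3,2) (1,1,4,3,3) (1,1,4,3,4) (1,1,4,4,2) (1,1,4,4,3) (3,3,4,1,4) (3,3,4,2,4) — 16.
route=shift 3: (1,1,4,2,2) (1,1,4,2,3) (1,1,4,2,4) (1,1,4,3,2) (1,1,4,3,4) (1,1,4,4,2) (1,1,4,4,3) (2,2,4,1,3) (2,2,4,1,4) (2,2,4,3,4) (2,2,4,4,3) — 11.
Summing: 12 + 16 + 11 = 39.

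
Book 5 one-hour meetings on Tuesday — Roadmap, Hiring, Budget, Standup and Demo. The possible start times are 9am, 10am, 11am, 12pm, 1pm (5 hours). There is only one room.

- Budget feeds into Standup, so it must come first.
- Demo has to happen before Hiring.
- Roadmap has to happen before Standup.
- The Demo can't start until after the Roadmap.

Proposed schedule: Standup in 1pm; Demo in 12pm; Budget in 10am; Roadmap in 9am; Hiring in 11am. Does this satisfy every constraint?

Budget feeds into Standup, so it must come first — holds.
Demo has to happen before Hiring — violated.
Roadmap has to happen before Standup — holds.
The Demo can't start until after the Roadmap — holds.
There is only one room — holds.

No — it violates: Demo has to happen before Hiring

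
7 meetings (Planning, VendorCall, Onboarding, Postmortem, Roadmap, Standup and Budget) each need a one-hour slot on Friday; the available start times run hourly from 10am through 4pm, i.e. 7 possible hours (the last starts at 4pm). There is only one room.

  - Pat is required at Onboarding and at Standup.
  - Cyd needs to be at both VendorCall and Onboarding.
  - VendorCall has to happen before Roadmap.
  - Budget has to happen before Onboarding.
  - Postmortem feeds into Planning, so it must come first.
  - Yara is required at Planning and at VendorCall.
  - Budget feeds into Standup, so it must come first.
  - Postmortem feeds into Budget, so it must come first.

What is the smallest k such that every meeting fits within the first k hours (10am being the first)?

The precedence chain requires at least 3 distinct hours.
With at most 1 per hour and 7 meetings, at least 7 hours are needed.
7 works (last occupied hour: 4pm): for example Onboarding in 2pm, Planning in 12pm, Budget in 11am, VendorCall in 1pm, Standup in 4pm, Roadmap in 3pm, Postmortem in 10am.

7 hours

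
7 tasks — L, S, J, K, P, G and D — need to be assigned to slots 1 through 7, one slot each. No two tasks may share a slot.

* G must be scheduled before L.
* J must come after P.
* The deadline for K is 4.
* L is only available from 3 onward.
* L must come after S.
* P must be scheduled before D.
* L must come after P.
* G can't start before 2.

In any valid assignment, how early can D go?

2

Precedence pushes D to at least 2.
D at 2 is achievable: G -> 4, D -> 2, S -> 5, J -> 7, L -> 6, P -> 1, K -> 3.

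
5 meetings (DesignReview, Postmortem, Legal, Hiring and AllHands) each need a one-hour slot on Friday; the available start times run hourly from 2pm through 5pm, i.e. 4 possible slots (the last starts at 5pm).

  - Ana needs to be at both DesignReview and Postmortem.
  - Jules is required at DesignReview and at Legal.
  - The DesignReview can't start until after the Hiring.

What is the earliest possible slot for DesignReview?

Precedence pushes DesignReview to at least 3pm.
DesignReview at 3pm is achievable: Hiring=2pm; DesignReview=3pm; Postmortem=2pm; AllHands=2pm; Legal=2pm.

3pm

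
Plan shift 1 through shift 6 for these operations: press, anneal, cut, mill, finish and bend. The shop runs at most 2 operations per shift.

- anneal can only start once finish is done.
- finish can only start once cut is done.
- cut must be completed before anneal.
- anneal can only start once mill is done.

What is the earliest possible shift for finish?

shift 2

Precedence pushes finish to at least shift 2; downstream work caps finish at shift 5.
finish at shift 2 is achievable: mill=shift 1; bend=shift 3; anneal=shift 3; press=shift 2; finish=shift 2; cut=shift 1.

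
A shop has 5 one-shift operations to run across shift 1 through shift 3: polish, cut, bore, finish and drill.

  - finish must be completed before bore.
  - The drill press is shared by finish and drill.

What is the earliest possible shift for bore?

Precedence pushes bore to at least shift 2.
bore at shift 2 is achievable: polish=shift 1, finish=shift 1, bore=shift 2, drill=shift 2, cut=shift 1.

shift 2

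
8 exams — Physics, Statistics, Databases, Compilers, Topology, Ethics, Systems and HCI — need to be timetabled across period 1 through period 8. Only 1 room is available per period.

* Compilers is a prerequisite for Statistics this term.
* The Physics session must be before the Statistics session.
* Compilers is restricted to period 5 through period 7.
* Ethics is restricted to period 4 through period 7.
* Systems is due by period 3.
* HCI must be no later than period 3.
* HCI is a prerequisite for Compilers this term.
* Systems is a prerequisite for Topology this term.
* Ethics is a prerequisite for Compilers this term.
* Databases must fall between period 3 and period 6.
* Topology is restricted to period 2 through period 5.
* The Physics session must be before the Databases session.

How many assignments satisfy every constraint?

33

Splitting on Physics: it can be period 1 (8), period 2 (8), period 3 (8), period 4 (6), period 5 (3). Listing each branch's schedules as (Statistics, Databases, Compilers, Topology, Ethics, Systems, HCI) by period number:
Physics=period 1: (8,4,7,5,6,2,3) (8,4,7,5,6,3,2) (8,5,7,4,6,2,3) (8,5,7,4,6,3,2) (8,6,7,4,5,2,3) (8,6,7,4,5,3,2) (8,6,7,5,4,2,3) (8,6,7,5,4,3,2) — 8.
Physics=period 2: (8,4,7,5,6,1,3) (8,4,7,5,6,3,1) (8,5,7,4,6,1,3) (8,5,7,4,6,3,1) (8,6,7,4,5,1,3) (8,6,7,4,5,3,1) (8,6,7,5,4,1,3) (8,6,7,5,4,3,1) — 8.
Physics=period 3: (8,4,7,5,6,1,2) (8,4,7,5,6,2,1) (8,5,7,4,6,1,2) (8,5,7,4,6,2,1) (8,6,7,4,5,1,2) (8,6,7,4,5,2,1) (8,6,7,5,4,1,2) (8,6,7,5,4,2,1) — 8.
Physics=period 4: (8,5,7,2,6,1,3) (8,5,7,3,6,1,2) (8,5,7,3,6,2,1) (8,6,7,2,5,1,3) (8,6,7,3,5,1,2) (8,6,7,3,5,2,1) — 6.
Physics=period 5: (8,6,7,2,4,1,3) (8,6,7,3,4,1,2) (8,6,7,3,4,2,1) — 3.
Summing: 8 + 8 + 8 + 6 + 3 = 33.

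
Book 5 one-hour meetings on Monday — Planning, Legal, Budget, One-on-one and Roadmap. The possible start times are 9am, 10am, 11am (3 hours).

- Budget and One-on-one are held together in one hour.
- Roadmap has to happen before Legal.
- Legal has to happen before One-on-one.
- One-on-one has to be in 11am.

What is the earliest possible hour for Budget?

Budget must be in the same hour as One-on-one, which can't be before 11am, so Budget is at least 11am.
Budget at 11am is achievable: Budget in 11am, Legal in 10am, One-on-one in 11am, Roadmap in 9am, Planning in 9am.

11am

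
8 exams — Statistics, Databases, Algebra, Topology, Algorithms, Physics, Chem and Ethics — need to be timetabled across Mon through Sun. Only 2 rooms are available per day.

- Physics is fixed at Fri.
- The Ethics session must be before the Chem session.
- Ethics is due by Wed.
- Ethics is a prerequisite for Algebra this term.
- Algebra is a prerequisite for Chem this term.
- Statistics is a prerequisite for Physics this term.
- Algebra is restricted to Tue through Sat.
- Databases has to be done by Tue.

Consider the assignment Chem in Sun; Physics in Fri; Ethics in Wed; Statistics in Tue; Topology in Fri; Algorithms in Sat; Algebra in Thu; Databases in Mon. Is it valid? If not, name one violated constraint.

Ethics is a prerequisite for Algebra this term — holds.
Statistics is a prerequisite for Physics this term — holds.
Algebra is a prerequisite for Chem this term — holds.
Databases has to be done by Tue — holds.
Algebra is restricted to Tue through Sat — holds.
Physics is fixed at Fri — holds.
Only 2 rooms are available per day — holds.
The Ethics session must be before the Chem session — holds.
Ethics is due by Wed — holds.

Yes, all constraints hold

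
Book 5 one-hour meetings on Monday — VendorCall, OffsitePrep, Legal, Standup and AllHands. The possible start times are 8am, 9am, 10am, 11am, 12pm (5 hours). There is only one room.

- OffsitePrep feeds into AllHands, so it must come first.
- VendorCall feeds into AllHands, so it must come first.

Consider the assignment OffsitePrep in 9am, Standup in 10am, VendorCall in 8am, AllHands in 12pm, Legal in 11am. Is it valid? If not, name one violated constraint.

VendorCall feeds into AllHands, so it must come first — holds.
There is only one room — holds.
OffsitePrep feeds into AllHands, so it must come first — holds.

Valid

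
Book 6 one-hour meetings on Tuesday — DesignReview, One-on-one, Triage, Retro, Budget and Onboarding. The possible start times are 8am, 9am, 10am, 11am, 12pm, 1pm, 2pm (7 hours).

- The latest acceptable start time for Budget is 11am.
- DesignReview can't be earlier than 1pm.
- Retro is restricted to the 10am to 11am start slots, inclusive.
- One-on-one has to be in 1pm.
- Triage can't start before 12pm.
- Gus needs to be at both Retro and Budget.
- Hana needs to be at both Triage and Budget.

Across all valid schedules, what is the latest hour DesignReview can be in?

2pm

DesignReview is available from 1pm.
DesignReview at 2pm is achievable: One-on-one=1pm; Onboarding=8am; Budget=8am; Triage=12pm; Retro=10am; DesignReview=2pm.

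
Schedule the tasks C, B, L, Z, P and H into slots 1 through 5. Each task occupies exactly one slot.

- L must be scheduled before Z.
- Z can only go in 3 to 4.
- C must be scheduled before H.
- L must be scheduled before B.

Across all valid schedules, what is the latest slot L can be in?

Downstream work caps L at 3.
L at 3 is achievable: C=1; H=2; L=3; B=4; Z=4; P=1.

3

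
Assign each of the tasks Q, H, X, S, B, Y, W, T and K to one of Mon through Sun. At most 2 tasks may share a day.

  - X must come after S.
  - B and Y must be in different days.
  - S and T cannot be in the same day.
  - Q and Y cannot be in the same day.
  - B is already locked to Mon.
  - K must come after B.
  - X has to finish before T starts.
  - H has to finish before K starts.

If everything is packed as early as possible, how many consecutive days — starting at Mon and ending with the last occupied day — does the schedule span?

5

The precedence chain requires at least 3 distinct days.
With at most 2 per day and 9 tasks, at least 5 days are needed.
5 works (last occupied day: Fri): for example Q -> Thu, W -> Thu, X -> Tue, Y -> Fri, T -> Wed, S -> Mon, K -> Wed, H -> Tue, B -> Mon.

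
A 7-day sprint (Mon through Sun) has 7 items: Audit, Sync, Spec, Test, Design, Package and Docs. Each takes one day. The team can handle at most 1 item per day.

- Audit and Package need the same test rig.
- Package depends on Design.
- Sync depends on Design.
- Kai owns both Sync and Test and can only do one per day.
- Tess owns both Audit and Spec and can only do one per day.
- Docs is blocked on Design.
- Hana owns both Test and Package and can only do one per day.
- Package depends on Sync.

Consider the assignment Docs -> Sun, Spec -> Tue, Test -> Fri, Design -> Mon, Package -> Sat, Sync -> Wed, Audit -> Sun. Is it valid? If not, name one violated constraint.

No — it violates: The team can handle at most 1 item per day

Docs is blocked on Design — holds.
Tess owns both Audit and Spec and can only do one per day — holds.
Package depends on Sync — holds.
Package depends on Design — holds.
Hana owns both Test and Package and can only do one per day — holds.
Audit and Package need the same test rig — holds.
Sync depends on Design — holds.
Kai owns both Sync and Test and can only do one per day — holds.
The team can handle at most 1 item per day — violated.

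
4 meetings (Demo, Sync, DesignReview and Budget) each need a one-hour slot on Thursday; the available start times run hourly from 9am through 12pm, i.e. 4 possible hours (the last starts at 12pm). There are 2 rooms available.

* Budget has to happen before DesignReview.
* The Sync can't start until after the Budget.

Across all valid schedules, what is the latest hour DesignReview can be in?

12pm

Precedence pushes DesignReview to at least 10am.
DesignReview at 12pm is achievable: Demo in 9am; Budget in 9am; DesignReview in 12pm; Sync in 10am.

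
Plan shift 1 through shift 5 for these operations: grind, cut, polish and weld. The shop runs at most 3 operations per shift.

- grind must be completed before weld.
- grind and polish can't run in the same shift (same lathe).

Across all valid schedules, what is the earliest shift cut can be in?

shift 1

cut at shift 1 is achievable: weld in shift 2; cut in shift 1; polish in shift 2; grind in shift 1.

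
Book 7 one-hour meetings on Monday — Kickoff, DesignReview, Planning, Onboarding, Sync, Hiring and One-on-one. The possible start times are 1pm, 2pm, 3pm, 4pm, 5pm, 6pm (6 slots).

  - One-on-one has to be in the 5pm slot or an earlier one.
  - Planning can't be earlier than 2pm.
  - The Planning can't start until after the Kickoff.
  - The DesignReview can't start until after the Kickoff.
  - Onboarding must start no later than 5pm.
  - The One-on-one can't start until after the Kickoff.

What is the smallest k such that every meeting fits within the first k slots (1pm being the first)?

2

The precedence chain requires at least 2 distinct slots.
2 works (last occupied slot: 2pm): for example Sync=1pm, DesignReview=2pm, One-on-one=2pm, Kickoff=1pm, Onboarding=1pm, Planning=2pm, Hiring=1pm.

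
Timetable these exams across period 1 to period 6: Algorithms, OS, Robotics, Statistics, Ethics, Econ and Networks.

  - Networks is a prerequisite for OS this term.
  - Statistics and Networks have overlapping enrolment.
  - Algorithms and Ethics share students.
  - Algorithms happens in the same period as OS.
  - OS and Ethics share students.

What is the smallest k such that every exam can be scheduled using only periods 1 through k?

2 periods

The precedence chain requires at least 2 distinct periods.
2 works (last occupied period: period 2): for example Ethics -> period 1, Econ -> period 1, OS -> period 2, Statistics -> period 2, Algorithms -> period 2, Robotics -> period 1, Networks -> period 1.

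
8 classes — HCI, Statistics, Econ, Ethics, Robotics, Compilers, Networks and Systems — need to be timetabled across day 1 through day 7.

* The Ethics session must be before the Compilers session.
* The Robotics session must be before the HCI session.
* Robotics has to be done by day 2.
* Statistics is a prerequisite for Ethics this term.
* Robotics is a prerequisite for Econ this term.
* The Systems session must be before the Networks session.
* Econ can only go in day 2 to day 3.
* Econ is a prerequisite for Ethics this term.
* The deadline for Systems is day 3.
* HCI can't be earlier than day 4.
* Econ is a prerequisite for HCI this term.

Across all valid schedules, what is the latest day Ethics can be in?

Precedence pushes Ethics to at least day 3; downstream work caps Ethics at day 6.
Ethics at day 6 is achievable: Systems -> day 1, HCI -> day 4, Econ -> day 2, Ethics -> day 6, Networks -> day 2, Statistics -> day 1, Robotics -> day 1, Compilers -> day 7.

day 6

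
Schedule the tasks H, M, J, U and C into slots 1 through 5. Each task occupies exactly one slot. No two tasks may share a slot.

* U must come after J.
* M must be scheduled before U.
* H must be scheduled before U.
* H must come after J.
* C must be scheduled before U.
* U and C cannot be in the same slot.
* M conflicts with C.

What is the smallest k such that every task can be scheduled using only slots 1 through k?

The precedence chain requires at least 3 distinct slots.
With at most 1 per slot and 5 tasks, at least 5 slots are needed.
5 works (last occupied slot: 5): for example H in 2, U in 5, J in 1, C in 4, M in 3.

5 slots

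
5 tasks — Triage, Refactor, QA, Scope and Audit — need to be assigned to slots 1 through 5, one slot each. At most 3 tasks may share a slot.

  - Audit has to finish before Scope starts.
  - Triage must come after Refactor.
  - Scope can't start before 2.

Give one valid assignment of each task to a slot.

Triage -> 2, QA -> 1, Refactor -> 1, Audit -> 1, Scope -> 2

Checking: Refactor(1) before Triage(2); Audit(1) before Scope(2); Scope=2 in [2,5]; max 3 per slot (cap 3).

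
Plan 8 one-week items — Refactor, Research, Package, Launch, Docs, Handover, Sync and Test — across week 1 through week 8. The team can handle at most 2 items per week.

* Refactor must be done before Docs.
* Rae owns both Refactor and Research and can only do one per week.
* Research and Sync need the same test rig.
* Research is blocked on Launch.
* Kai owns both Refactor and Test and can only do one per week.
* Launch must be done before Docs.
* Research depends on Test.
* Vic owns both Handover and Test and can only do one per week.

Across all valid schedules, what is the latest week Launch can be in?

Downstream work caps Launch at week 7.
Launch at week 7 is achievable: Docs=week 8; Test=week 2; Handover=week 3; Launch=week 7; Research=week 8; Package=week 1; Refactor=week 1; Sync=week 2.

week 7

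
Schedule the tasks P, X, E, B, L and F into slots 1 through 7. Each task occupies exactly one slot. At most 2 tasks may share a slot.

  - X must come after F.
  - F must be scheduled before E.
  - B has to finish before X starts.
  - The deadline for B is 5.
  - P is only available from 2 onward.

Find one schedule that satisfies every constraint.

X -> 2, P -> 2, E -> 3, F -> 1, B -> 1, L -> 3

Checking: B(1) before X(2); F(1) before X(2); F(1) before E(3); P=2 in [2,7]; B=1 in [1,5]; max 2 per slot (cap 2).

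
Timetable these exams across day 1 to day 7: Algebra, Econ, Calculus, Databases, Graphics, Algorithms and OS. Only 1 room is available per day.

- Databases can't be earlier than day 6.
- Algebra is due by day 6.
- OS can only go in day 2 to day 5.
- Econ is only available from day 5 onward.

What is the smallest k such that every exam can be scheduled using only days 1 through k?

7 days

With at most 1 per day and 7 exams, at least 7 days are needed.
Databases can't be placed before day 6, so the schedule must run through at least day 6.
7 works (last occupied day: day 7): for example Algorithms in day 7, Econ in day 5, Databases in day 6, Graphics in day 4, Calculus in day 3, Algebra in day 1, OS in day 2.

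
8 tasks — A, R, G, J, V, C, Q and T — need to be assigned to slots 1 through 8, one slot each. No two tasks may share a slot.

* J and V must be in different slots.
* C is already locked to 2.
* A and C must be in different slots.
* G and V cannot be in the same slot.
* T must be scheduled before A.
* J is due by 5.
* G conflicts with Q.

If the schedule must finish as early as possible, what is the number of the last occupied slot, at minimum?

The precedence chain requires at least 2 distinct slots.
With at most 1 per slot and 8 tasks, at least 8 slots are needed.
8 works (last occupied slot: 8): for example V in 7; Q in 8; C in 2; G in 6; J in 1; R in 5; A in 4; T in 3.

8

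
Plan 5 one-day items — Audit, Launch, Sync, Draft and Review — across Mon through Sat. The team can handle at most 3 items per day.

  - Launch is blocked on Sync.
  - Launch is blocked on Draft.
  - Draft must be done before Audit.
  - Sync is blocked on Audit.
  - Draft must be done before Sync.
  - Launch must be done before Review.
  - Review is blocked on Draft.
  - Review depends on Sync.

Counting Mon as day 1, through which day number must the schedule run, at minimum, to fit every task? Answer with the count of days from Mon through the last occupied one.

The precedence chain requires at least 5 distinct days.
With at most 3 per day and 5 tasks, at least 2 days are needed.
5 works (last occupied day: Fri): for example Launch=Thu, Review=Fri, Audit=Tue, Sync=Wed, Draft=Mon.

5 days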